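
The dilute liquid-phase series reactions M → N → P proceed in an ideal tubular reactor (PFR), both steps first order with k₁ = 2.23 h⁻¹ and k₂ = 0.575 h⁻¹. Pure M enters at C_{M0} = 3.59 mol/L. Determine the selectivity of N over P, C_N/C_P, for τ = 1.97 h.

Solving the coupled first-order balances gives C_N(τ) = [k₁/(k₂−k₁)]·C_{M0}·(e^(−k₁τ) − e^(−k₂τ)).
e^(−k₁τ) = e^(−2.23×1.97) = e^(−4.393) = 0.01236; e^(−k₂τ) = e^(−1.133) = 0.3221.
C_N = 2.23×3.59/(0.575−2.23) × (0.01236−0.3221) = (-4.837)×(-0.3098) = 1.499 mol/L.
C_M = C_{M0}e^(−k₁τ) = 0.04438 mol/L, so C_P = C_{M0}−C_M−C_N = 2.047 mol/L; C_N/C_P = 0.732.

0.732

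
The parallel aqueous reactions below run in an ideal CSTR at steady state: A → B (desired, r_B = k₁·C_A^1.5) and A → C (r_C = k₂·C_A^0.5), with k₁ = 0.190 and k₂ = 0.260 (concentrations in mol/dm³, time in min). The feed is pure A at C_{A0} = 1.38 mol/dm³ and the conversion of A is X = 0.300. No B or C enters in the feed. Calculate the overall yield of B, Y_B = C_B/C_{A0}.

0.124

Exit C_A = C_{A0}(1−X) = 1.38×0.700 = 0.9660 mol/dm³.
A CSTR operates uniformly at the exit composition, giving r_B = 0.1804 and r_C = 0.2555 (each k·C_A^n at C_A = 0.9660).
Fraction of consumed A going to B: r_B/(r_B+r_C) = 0.4138.
C_B = 0.4138·C_{A0}·X = 0.4138×1.38×0.300 = 0.171 mol/dm³; Y_B = C_B/C_{A0} = 0.124.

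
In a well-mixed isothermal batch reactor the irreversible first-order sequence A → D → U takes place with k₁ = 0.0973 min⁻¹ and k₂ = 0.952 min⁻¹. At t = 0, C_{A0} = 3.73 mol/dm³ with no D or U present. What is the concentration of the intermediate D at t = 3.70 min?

0.284 mol/dm³

For first-order series with pure A initially, C_D(t) = k₁C_{A0}/(k₂−k₁)·(e^(−k₁t) − e^(−k₂t)).
e^(−k₁t) = e^(−0.0973×3.70) = e^(−0.3600) = 0.6977; e^(−k₂t) = e^(−3.522) = 0.02953.
C_D = 0.0973×3.73/(0.952−0.0973) × (0.6977−0.02953) = 0.4246×0.6681 = 0.2837 mol/dm³.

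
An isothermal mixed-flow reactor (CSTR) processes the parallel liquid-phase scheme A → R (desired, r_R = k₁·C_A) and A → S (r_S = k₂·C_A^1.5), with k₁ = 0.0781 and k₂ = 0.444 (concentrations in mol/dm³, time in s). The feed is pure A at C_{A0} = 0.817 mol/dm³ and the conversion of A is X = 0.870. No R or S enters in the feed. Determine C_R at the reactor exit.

Exit C_A = C_{A0}(1−X) = 0.817×0.130 = 0.1062 mol/dm³.
A CSTR operates uniformly at the exit composition, giving r_R = 0.008295 and r_S = 0.01537 (each k·C_A^n at C_A = 0.1062).
Fraction of consumed A going to R: r_R/(r_R+r_S) = 0.3505.
C_R = 0.3505·C_{A0}·X = 0.3505×0.817×0.870 = 0.249 mol/dm³.

0.249 mol/dm³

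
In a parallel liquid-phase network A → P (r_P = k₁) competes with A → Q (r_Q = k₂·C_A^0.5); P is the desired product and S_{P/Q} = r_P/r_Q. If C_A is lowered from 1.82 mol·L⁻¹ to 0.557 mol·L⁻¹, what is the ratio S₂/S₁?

S_{P/Q} = (k₁/k₂)·C_A^-0.5, so S₂/S₁ = (C_{A,2}/C_{A,1})^-0.5.
= (0.557/1.82)^(-0.5) = (0.3060)^(-0.5) = 1.81.
Selectivity toward P rises as C_A falls — low-concentration operation is favoured.

1.81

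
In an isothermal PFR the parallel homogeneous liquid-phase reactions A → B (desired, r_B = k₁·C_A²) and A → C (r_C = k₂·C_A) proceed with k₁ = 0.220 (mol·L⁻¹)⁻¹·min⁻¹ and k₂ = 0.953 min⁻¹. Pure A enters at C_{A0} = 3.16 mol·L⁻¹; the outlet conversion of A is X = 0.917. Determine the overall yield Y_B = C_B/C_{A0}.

C_A = C_{A0}(1−X) = 0.2623 mol·L⁻¹.
Along a PFR/batch, dC_C/dC_A = −r_C/(r_B+r_C) = −k₂/(k₂+k₁·C_A).
Integrating from C_{A0} to C_A: C_C = (0.953/0.220)·ln[(0.953+0.220·3.16)/(0.953+0.220·0.262)] = 4.332·ln(1.648/1.011) = 2.118 mol·L⁻¹.
Then C_B = (C_{A0}−C_A) − C_C = 2.898 − 2.118 = 0.7793 mol·L⁻¹.
Y_B = C_B/C_{A0} = 0.7793/3.16 = 0.247.

0.247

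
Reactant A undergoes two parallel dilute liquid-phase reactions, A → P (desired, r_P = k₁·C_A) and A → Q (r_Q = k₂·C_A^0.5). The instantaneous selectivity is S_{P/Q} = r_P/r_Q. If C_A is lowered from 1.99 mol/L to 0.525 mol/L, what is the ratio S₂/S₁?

0.514

S_{P/Q} = (k₁/k₂)·C_A^0.5, so S₂/S₁ = (C_{A,2}/C_{A,1})^0.5.
= (0.525/1.99)^0.5 = (0.2638)^0.5 = 0.514.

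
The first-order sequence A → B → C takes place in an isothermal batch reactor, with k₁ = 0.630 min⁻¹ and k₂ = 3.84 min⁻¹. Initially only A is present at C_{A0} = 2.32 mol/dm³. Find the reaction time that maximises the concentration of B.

0.563 min

For first-order series the maximum of C_B occurs at t_opt = ln(k₂/k₁)/(k₂−k₁).
= ln(3.84/0.630)/(3.84−0.630) = ln(6.095)/3.210 = 1.808/3.210 = 0.563 min.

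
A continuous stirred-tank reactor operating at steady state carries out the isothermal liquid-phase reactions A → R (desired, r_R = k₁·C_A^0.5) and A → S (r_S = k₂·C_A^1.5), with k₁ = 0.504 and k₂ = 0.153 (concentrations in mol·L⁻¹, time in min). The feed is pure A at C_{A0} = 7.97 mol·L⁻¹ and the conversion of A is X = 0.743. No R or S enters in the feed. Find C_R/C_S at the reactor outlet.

1.61

Exit C_A = C_{A0}(1−X) = 7.97×0.257 = 2.048 mol·L⁻¹.
A CSTR operates uniformly at the exit composition, giving r_R = 0.7213 and r_S = 0.4485 (each k·C_A^n at C_A = 2.048).
Overall selectivity = C_R/C_S = r_Rτ/(r_Sτ) = r_R/r_S = 1.61.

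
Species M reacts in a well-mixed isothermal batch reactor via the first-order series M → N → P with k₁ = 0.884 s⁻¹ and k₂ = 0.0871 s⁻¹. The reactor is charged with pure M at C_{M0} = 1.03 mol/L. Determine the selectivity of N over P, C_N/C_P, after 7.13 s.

The intermediate concentration in a first-order A→B→C sequence is C_N = k₁C_{M0}(e^(−k₁t) − e^(−k₂t))/(k₂−k₁).
e^(−k₁t) = e^(−0.884×7.13) = e^(−6.303) = 0.001831; e^(−k₂t) = e^(−0.6210) = 0.5374.
C_N = 0.884×1.03/(0.0871−0.884) × (0.001831−0.5374) = (-1.143)×(-0.5356) = 0.6119 mol/L.
C_M = C_{M0}e^(−k₁t) = 0.001886 mol/L, so C_P = C_{M0}−C_M−C_N = 0.4162 mol/L; C_N/C_P = 1.47.

1.47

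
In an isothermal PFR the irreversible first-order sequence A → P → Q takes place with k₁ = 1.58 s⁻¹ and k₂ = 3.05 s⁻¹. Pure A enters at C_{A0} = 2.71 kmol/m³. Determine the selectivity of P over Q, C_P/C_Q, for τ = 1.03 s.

Solving the coupled first-order balances gives C_P(τ) = [k₁/(k₂−k₁)]·C_{A0}·(e^(−k₁τ) − e^(−k₂τ)).
e^(−k₁τ) = e^(−1.58×1.03) = e^(−1.627) = 0.1964; e^(−k₂τ) = e^(−3.141) = 0.04322.
C_P = 1.58×2.71/(3.05−1.58) × (0.1964−0.04322) = 2.913×0.1532 = 0.4463 kmol/m³.
C_A = C_{A0}e^(−k₁τ) = 0.5324 kmol/m³, so C_Q = C_{A0}−C_A−C_P = 1.731 kmol/m³; C_P/C_Q = 0.258.

0.258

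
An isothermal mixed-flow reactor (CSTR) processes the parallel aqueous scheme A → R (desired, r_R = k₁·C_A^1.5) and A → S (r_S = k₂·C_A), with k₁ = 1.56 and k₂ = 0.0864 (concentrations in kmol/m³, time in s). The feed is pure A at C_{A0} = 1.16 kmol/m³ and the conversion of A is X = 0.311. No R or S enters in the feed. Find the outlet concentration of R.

0.340 kmol/m³

Exit C_A = C_{A0}(1−X) = 1.16×0.689 = 0.7992 kmol/m³.
A CSTR operates uniformly at the exit composition, giving r_R = 1.115 and r_S = 0.06905 (each k·C_A^n at C_A = 0.7992).
Fraction of consumed A going to R: r_R/(r_R+r_S) = 0.9417.
C_R = 0.9417·C_{A0}·X = 0.9417×1.16×0.311 = 0.340 kmol/m³.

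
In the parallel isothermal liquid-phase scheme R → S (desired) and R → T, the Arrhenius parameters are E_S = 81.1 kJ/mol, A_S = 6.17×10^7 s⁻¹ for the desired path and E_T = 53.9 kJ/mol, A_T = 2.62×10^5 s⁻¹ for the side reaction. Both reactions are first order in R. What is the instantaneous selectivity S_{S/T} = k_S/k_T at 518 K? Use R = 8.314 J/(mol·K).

0.426

With equal orders, S_{S/T} = k_S/k_T = (A_S/A_T)·exp[(E_T−E_S)/(RT)].
(E_T−E_S)/(RT) = (53.9−81.1)×10³/(8.314×518) = -27200/4307 = -6.316.
k_S/k_T = (6.17×10^7/2.62×10^5)·exp(-6.316) = 235.5 × 0.001807 = 0.426.
Since E_S > E_T, raising the temperature improves selectivity toward S.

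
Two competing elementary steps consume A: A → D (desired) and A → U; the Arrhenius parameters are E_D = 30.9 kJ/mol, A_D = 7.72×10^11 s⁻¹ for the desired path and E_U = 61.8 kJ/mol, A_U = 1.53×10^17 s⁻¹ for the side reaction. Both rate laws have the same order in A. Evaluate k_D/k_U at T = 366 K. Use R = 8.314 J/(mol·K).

0.130

k_D/k_U = (A_D/A_U)·exp[−(E_D−E_U)/(RT)] = (A_D/A_U)·exp[(E_U−E_D)/(RT)].
(E_U−E_D)/(RT) = (61.8−30.9)×10³/(8.314×366) = 30900/3043 = 10.15.
k_D/k_U = (7.72×10^11/1.53×10^17)·exp(10.15) = 5.046×10^-6 × 25712 = 0.130.
Since E_D < E_U, lowering the temperature improves selectivity toward D.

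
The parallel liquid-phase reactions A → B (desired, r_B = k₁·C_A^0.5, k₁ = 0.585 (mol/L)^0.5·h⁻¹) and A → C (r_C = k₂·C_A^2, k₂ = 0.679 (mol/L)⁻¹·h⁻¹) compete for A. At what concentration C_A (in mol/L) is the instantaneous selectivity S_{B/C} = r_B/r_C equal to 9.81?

0.198 mol/L

S_{B/C} = (k₁/k₂)·C_A^-1.5 ⇒ C_A = (S·k₂/k₁)^(1/(-1.5)).
= (9.81×0.679/0.585)^(-0.6667) = (11.39)^(-0.6667) = 0.198 mol/L.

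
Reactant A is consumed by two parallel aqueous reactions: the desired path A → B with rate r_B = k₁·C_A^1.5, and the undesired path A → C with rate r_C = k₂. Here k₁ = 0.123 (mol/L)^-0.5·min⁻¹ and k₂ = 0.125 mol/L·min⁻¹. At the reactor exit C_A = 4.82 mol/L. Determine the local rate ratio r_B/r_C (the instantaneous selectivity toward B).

10.4

S_{B/C} = r_B/r_C = (k₁·C_A^1.5)/(k₂) = (k₁/k₂)·C_A^1.5.
= (0.123×4.820^1.5) / (0.125) = 1.302/0.1250 = 10.4.
Since the desired path is higher order in A, keeping C_A high (PFR or concentrated feed) favours B.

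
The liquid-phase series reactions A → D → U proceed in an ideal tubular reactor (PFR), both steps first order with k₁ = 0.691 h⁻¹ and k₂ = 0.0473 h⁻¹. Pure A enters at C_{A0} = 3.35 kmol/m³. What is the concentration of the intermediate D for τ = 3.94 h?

The intermediate concentration in a first-order A→B→C sequence is C_D = k₁C_{A0}(e^(−k₁τ) − e^(−k₂τ))/(k₂−k₁).
e^(−k₁τ) = e^(−0.691×3.94) = e^(−2.723) = 0.06571; e^(−k₂τ) = e^(−0.1864) = 0.8300.
C_D = 0.691×3.35/(0.0473−0.691) × (0.06571−0.8300) = (-3.596)×(-0.7643) = 2.748 kmol/m³.

2.75 kmol/m³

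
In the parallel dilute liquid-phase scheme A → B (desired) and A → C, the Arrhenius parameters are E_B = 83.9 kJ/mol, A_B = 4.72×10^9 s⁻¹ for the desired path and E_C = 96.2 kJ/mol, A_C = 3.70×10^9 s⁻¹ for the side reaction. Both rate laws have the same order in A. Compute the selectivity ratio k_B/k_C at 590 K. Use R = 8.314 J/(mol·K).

k_B/k_C = (A_B/A_C)·exp[−(E_B−E_C)/(RT)] = (A_B/A_C)·exp[(E_C−E_B)/(RT)].
(E_C−E_B)/(RT) = (96.2−83.9)×10³/(8.314×590) = 12300/4905 = 2.508.
k_B/k_C = (4.72×10^9/3.70×10^9)·exp(2.508) = 1.276 × 12.27 = 15.7.
Since E_B < E_C, lowering the temperature improves selectivity toward B.

15.7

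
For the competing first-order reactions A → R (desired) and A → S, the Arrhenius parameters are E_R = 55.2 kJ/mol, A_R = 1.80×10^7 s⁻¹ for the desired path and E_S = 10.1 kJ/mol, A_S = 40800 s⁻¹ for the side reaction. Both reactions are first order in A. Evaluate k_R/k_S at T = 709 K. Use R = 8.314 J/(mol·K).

Since both paths have the same order in A, the concentration cancels and S_{R/S} = k_R/k_S = (A_R/A_S)·exp[(E_S−E_R)/(RT)].
(E_S−E_R)/(RT) = (10.1−55.2)×10³/(8.314×709) = -45100/5895 = -7.651.
k_R/k_S = (1.80×10^7/40800)·exp(-7.651) = 441.2 × 4.756×10^-4 = 0.210.

0.210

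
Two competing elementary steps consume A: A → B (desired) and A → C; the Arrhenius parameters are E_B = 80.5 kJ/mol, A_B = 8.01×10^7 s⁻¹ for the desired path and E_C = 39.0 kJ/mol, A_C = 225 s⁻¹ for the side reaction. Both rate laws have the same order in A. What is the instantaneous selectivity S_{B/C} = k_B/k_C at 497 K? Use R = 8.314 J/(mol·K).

15.5

k_B/k_C = (A_B/A_C)·exp[−(E_B−E_C)/(RT)] = (A_B/A_C)·exp[(E_C−E_B)/(RT)].
(E_C−E_B)/(RT) = (39.0−80.5)×10³/(8.314×497) = -41500/4132 = -10.04.
k_B/k_C = (8.01×10^7/225)·exp(-10.04) = 3.560×10^5 × 4.347×10^-5 = 15.5.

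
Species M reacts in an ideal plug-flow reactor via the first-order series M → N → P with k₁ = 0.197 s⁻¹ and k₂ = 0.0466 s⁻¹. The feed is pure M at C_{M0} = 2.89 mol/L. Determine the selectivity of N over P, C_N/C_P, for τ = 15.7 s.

1.49

Solving the coupled first-order balances gives C_N(τ) = [k₁/(k₂−k₁)]·C_{M0}·(e^(−k₁τ) − e^(−k₂τ)).
e^(−k₁τ) = e^(−0.197×15.7) = e^(−3.093) = 0.04537; e^(−k₂τ) = e^(−0.7316) = 0.4811.
C_N = 0.197×2.89/(0.0466−0.197) × (0.04537−0.4811) = (-3.785)×(-0.4358) = 1.650 mol/L.
C_M = C_{M0}e^(−k₁τ) = 0.1311 mol/L, so C_P = C_{M0}−C_M−C_N = 1.109 mol/L; C_N/C_P = 1.49.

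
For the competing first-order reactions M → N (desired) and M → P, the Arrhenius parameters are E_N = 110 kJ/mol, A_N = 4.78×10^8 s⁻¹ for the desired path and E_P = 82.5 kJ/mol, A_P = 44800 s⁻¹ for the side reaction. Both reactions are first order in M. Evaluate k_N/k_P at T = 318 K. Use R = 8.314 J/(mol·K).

k_N/k_P = (A_N/A_P)·exp[−(E_N−E_P)/(RT)] = (A_N/A_P)·exp[(E_P−E_N)/(RT)].
(E_P−E_N)/(RT) = (82.5−110)×10³/(8.314×318) = -27500/2644 = -10.40.
k_N/k_P = (4.78×10^8/44800)·exp(-10.40) = 10670 × 3.039×10^-5 = 0.324.
Since E_N > E_P, raising the temperature improves selectivity toward N.

0.324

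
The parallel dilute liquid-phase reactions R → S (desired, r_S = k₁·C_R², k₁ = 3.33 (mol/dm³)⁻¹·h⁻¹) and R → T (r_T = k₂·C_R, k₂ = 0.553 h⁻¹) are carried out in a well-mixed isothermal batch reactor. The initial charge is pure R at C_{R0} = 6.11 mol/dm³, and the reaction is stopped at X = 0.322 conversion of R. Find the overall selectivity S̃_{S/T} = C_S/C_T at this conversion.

C_R = C_{R0}(1−X) = 4.143 mol/dm³.
Along a PFR/batch, dC_T/dC_R = −r_T/(r_S+r_T) = −k₂/(k₂+k₁·C_R).
Integrating from C_{R0} to C_R: C_T = (0.553/3.33)·ln[(0.553+3.33·6.11)/(0.553+3.33·4.14)] = 0.1661·ln(20.90/14.35) = 0.06246 mol/dm³.
Then C_S = (C_{R0}−C_R) − C_T = 1.967 − 0.06246 = 1.905 mol/dm³.
S̃_{S/T} = C_S/C_T = 1.905/0.06246 = 30.5.

30.5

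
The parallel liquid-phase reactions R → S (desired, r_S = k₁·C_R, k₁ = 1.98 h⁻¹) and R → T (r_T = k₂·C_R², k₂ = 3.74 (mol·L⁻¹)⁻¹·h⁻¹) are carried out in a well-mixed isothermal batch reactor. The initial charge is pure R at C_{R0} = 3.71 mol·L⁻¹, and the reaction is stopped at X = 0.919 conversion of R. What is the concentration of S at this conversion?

C_R = C_{R0}(1−X) = 0.3005 mol·L⁻¹.
Along a PFR/batch, dC_S/dC_R = −r_S/(r_S+r_T) = −k₁/(k₁+k₂·C_R).
Integrating from C_{R0} to C_R: C_S = (1.98/3.74)·ln[(1.98+3.74·3.71)/(1.98+3.74·0.301)] = 0.5294·ln(15.86/3.104) = 0.8634 mol·L⁻¹.

0.863 mol·L⁻¹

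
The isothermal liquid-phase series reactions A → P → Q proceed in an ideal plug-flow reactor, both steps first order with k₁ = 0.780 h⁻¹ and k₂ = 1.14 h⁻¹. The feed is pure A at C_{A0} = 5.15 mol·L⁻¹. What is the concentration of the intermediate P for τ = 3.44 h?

0.542 mol·L⁻¹

Solving the coupled first-order balances gives C_P(τ) = [k₁/(k₂−k₁)]·C_{A0}·(e^(−k₁τ) − e^(−k₂τ)).
e^(−k₁τ) = e^(−0.780×3.44) = e^(−2.683) = 0.06834; e^(−k₂τ) = e^(−3.922) = 0.01981.
C_P = 0.780×5.15/(1.14−0.780) × (0.06834−0.01981) = 11.16×0.04853 = 0.5416 mol·L⁻¹.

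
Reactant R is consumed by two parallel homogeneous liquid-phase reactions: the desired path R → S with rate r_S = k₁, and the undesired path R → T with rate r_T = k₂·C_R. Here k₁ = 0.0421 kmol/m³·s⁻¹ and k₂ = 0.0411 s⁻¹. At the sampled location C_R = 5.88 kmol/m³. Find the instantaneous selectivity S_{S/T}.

S_{S/T} = r_S/r_T = (k₁)/(k₂·C_R) = (k₁/k₂)·C_R⁻¹.
= (0.0421) / (0.0411×5.880) = 0.04210/0.2417 = 0.174.

0.174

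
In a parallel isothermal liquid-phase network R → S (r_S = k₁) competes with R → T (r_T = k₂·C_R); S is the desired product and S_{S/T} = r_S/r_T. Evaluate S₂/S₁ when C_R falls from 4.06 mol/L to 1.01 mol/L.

S_{S/T} = (k₁/k₂)·C_R⁻¹, so S₂/S₁ = (C_{R,2}/C_{R,1})⁻¹.
= 4.06/1.01 = 4.02.

4.02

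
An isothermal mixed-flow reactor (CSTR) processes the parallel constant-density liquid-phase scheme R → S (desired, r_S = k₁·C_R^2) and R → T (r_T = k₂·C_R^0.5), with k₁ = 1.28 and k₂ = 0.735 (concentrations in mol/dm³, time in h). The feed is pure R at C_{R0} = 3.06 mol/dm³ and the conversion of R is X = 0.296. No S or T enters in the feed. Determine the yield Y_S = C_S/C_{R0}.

Exit C_R = C_{R0}(1−X) = 3.06×0.704 = 2.154 mol/dm³.
Rates in a CSTR are evaluated at the outlet concentration: r_S = 1.28×2.154^2 = 5.940, r_T = 0.735×2.154^0.5 = 1.079.
Fraction of consumed R going to S: r_S/(r_S+r_T) = 0.8463.
C_S = 0.8463·C_{R0}·X = 0.8463×3.06×0.296 = 0.767 mol/dm³; Y_S = C_S/C_{R0} = 0.251.

0.251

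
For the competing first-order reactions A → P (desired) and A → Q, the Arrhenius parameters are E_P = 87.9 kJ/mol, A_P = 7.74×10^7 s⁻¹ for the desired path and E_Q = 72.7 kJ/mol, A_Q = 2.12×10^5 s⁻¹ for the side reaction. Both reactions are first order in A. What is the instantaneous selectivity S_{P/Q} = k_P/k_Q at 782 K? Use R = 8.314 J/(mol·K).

35.2

With equal orders, S_{P/Q} = k_P/k_Q = (A_P/A_Q)·exp[(E_Q−E_P)/(RT)].
(E_Q−E_P)/(RT) = (72.7−87.9)×10³/(8.314×782) = -15200/6502 = -2.338.
k_P/k_Q = (7.74×10^7/2.12×10^5)·exp(-2.338) = 365.1 × 0.09653 = 35.2.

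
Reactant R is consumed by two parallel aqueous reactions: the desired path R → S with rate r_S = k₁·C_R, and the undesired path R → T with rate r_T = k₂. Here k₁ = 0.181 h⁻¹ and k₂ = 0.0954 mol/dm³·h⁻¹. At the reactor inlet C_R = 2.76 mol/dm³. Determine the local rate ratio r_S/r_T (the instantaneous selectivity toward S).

S_{S/T} = r_S/r_T = (k₁·C_R)/(k₂) = (k₁/k₂)·C_R.
= (0.181×2.760) / (0.0954) = 0.4996/0.09540 = 5.24.
Since the desired path is higher order in R, keeping C_R high (PFR or concentrated feed) favours S.

5.24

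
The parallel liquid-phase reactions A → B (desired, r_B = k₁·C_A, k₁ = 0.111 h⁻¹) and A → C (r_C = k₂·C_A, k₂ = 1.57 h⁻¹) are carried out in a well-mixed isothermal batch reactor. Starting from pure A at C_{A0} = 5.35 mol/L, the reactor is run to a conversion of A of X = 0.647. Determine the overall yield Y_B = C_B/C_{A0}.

0.0427

C_A = C_{A0}(1−X) = 1.889 mol/L.
Both paths are first order in A, so the instantaneous fraction to B is constant: dC_B/d(−C_A) = k₁/(k₁+k₂) = 0.06603.
C_B = 0.06603·(C_{A0}−C_A) = 0.06603×3.461 = 0.229 mol/L.
Y_B = C_B/C_{A0} = 0.2286/5.35 = 0.0427.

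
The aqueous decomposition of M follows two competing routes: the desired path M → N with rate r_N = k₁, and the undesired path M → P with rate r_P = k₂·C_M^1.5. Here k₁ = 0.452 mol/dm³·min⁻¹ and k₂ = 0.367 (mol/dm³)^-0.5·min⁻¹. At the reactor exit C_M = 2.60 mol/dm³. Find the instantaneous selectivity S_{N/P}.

S_{N/P} = r_N/r_P = (k₁)/(k₂·C_M^1.5) = (k₁/k₂)·C_M^-1.5.
= (0.452) / (0.367×2.600^1.5) = 0.4520/1.539 = 0.294.
The undesired path is higher order in M, so low C_M (CSTR or dilute feed) favours N.

0.294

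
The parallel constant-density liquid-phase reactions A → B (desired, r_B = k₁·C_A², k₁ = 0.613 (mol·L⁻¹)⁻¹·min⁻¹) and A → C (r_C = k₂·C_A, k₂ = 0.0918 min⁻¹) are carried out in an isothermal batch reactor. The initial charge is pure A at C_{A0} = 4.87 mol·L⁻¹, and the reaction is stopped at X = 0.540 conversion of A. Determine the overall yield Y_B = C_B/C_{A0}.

0.517

C_A = C_{A0}(1−X) = 2.240 mol·L⁻¹.
Along a PFR/batch, dC_C/dC_A = −r_C/(r_B+r_C) = −k₂/(k₂+k₁·C_A).
Integrating from C_{A0} to C_A: C_C = (0.0918/0.613)·ln[(0.0918+0.613·4.87)/(0.0918+0.613·2.24)] = 0.1498·ln(3.077/1.465) = 0.1111 mol·L⁻¹.
Then C_B = (C_{A0}−C_A) − C_C = 2.630 − 0.1111 = 2.519 mol·L⁻¹.
Y_B = C_B/C_{A0} = 2.519/4.87 = 0.517.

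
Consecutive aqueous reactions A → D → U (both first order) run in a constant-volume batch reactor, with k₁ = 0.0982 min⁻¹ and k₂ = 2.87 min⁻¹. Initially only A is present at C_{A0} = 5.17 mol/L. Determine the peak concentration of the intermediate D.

0.157 mol/L

At the optimum, C_{D,max}/C_{A0} = (k₁/k₂)^[k₂/(k₂−k₁)].
= (0.0982/2.87)^(2.87/(2.87−0.0982)) = (0.03422)^(1.035) = 0.03036.
C_{D,max} = 0.03036×5.17 = 0.157 mol/L.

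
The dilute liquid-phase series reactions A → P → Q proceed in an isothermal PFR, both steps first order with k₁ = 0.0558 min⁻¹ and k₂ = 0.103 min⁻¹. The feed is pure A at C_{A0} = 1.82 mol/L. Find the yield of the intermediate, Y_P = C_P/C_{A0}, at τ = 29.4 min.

0.172

Solving the coupled first-order balances gives C_P(τ) = [k₁/(k₂−k₁)]·C_{A0}·(e^(−k₁τ) − e^(−k₂τ)).
e^(−k₁τ) = e^(−0.0558×29.4) = e^(−1.641) = 0.1939; e^(−k₂τ) = e^(−3.028) = 0.04840.
C_P = 0.0558×1.82/(0.103−0.0558) × (0.1939−0.04840) = 2.152×0.1455 = 0.3130 mol/L.
Y_P = C_P/C_{A0} = 0.3130/1.82 = 0.172.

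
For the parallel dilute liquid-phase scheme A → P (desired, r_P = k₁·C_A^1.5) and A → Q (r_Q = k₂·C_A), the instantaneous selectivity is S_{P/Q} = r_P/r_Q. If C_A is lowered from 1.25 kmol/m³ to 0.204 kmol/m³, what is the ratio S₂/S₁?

S_{P/Q} = (k₁/k₂)·C_A^0.5, so S₂/S₁ = (C_{A,2}/C_{A,1})^0.5.
= (0.204/1.25)^0.5 = (0.1632)^0.5 = 0.404.
Selectivity toward P falls as C_A falls — high-concentration operation is favoured.

0.404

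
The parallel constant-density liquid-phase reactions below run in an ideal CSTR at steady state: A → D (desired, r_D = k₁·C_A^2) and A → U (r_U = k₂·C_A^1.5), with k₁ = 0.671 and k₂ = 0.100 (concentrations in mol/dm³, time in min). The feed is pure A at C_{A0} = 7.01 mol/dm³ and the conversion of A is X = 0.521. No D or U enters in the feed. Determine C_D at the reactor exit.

3.38 mol/dm³

Exit C_A = C_{A0}(1−X) = 7.01×0.479 = 3.358 mol/dm³.
In a CSTR the entire volume is at exit conditions, so r_D = 0.671×3.358^2 = 7.565 and r_U = 0.100×3.358^1.5 = 0.6153.
Fraction of consumed A going to D: r_D/(r_D+r_U) = 0.9248.
C_D = 0.9248·C_{A0}·X = 0.9248×7.01×0.521 = 3.38 mol/dm³.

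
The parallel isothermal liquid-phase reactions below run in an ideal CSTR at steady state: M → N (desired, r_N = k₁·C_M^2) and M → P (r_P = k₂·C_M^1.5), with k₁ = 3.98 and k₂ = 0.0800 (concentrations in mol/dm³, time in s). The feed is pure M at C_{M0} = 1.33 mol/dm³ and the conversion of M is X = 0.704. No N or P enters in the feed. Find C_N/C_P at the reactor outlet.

Exit C_M = C_{M0}(1−X) = 1.33×0.296 = 0.3937 mol/dm³.
Rates in a CSTR are evaluated at the outlet concentration: r_N = 3.98×0.3937^2 = 0.6168, r_P = 0.0800×0.3937^1.5 = 0.01976.
Overall selectivity = C_N/C_P = r_Nτ/(r_Pτ) = r_N/r_P = 31.2.

31.2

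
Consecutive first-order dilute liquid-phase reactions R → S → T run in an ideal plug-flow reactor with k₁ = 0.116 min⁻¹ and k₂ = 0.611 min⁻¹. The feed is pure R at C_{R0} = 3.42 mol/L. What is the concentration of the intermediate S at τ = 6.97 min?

Solving the coupled first-order balances gives C_S(τ) = [k₁/(k₂−k₁)]·C_{R0}·(e^(−k₁τ) − e^(−k₂τ)).
e^(−k₁τ) = e^(−0.116×6.97) = e^(−0.8085) = 0.4455; e^(−k₂τ) = e^(−4.259) = 0.01414.
C_S = 0.116×3.42/(0.611−0.116) × (0.4455−0.01414) = 0.8015×0.4314 = 0.3457 mol/L.

0.346 mol/L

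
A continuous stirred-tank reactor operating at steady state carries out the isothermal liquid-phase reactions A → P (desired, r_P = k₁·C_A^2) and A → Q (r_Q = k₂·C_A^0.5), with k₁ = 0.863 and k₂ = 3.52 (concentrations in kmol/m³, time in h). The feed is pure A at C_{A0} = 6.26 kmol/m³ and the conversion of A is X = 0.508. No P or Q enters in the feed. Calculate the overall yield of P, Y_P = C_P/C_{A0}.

Exit C_A = C_{A0}(1−X) = 6.26×0.492 = 3.080 kmol/m³.
A CSTR operates uniformly at the exit composition, giving r_P = 8.186 and r_Q = 6.177 (each k·C_A^n at C_A = 3.080).
Fraction of consumed A going to P: r_P/(r_P+r_Q) = 0.5699.
C_P = 0.5699·C_{A0}·X = 0.5699×6.26×0.508 = 1.81 kmol/m³; Y_P = C_P/C_{A0} = 0.290.

0.290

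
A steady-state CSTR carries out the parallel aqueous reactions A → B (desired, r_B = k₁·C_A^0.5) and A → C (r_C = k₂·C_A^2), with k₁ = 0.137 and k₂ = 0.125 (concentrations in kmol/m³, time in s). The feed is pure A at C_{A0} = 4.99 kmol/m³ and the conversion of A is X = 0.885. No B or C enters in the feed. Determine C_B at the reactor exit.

Exit C_A = C_{A0}(1−X) = 4.99×0.115 = 0.5738 kmol/m³.
Rates in a CSTR are evaluated at the outlet concentration: r_B = 0.137×0.5738^0.5 = 0.1038, r_C = 0.125×0.5738^2 = 0.04116.
Fraction of consumed A going to B: r_B/(r_B+r_C) = 0.7160.
C_B = 0.7160·C_{A0}·X = 0.7160×4.99×0.885 = 3.16 kmol/m³.

3.16 kmol/m³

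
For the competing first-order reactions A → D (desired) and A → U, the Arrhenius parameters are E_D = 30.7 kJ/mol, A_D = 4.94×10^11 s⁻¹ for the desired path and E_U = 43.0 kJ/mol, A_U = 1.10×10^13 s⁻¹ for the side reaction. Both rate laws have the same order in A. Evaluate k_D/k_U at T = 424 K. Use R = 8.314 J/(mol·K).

k_D/k_U = (A_D/A_U)·exp[−(E_D−E_U)/(RT)] = (A_D/A_U)·exp[(E_U−E_D)/(RT)].
(E_U−E_D)/(RT) = (43.0−30.7)×10³/(8.314×424) = 12300/3525 = 3.489.
k_D/k_U = (4.94×10^11/1.10×10^13)·exp(3.489) = 0.04491 × 32.76 = 1.47.

1.47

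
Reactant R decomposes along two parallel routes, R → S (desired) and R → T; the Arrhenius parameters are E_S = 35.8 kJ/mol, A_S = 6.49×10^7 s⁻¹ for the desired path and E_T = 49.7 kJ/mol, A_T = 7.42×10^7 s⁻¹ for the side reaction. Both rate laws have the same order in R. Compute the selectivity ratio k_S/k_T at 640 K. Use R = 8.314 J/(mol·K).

11.9

With equal orders, S_{S/T} = k_S/k_T = (A_S/A_T)·exp[(E_T−E_S)/(RT)].
(E_T−E_S)/(RT) = (49.7−35.8)×10³/(8.314×640) = 13900/5321 = 2.612.
k_S/k_T = (6.49×10^7/7.42×10^7)·exp(2.612) = 0.8747 × 13.63 = 11.9.
Since E_S < E_T, lowering the temperature improves selectivity toward S.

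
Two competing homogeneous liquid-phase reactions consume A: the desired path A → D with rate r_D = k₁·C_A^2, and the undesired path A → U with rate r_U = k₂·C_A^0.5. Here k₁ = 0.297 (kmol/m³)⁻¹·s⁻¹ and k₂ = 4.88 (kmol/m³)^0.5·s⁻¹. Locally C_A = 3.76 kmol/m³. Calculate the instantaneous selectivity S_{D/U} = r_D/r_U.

0.444

S_{D/U} = r_D/r_U = (k₁·C_A^2)/(k₂·C_A^0.5) = (k₁/k₂)·C_A^1.5.
= (0.297×3.760^2) / (4.88×3.760^0.5) = 4.199/9.463 = 0.444.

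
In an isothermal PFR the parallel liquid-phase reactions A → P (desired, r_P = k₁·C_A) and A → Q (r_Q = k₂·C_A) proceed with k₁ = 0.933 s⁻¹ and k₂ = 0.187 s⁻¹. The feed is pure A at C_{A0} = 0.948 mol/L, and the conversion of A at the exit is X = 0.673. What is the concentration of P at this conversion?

C_A = C_{A0}(1−X) = 0.3100 mol/L.
Both paths are first order in A, so the instantaneous fraction to P is constant: dC_P/d(−C_A) = k₁/(k₁+k₂) = 0.8330.
C_P = 0.8330·(C_{A0}−C_A) = 0.8330×0.6380 = 0.531 mol/L.

0.531 mol/L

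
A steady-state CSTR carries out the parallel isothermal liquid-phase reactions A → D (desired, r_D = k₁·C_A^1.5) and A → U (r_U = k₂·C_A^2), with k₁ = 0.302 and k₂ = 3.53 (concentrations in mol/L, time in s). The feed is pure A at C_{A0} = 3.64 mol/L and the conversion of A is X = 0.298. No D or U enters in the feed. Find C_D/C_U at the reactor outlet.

0.0535

Exit C_A = C_{A0}(1−X) = 3.64×0.702 = 2.555 mol/L.
A CSTR operates uniformly at the exit composition, giving r_D = 1.234 and r_U = 23.05 (each k·C_A^n at C_A = 2.555).
Overall selectivity = C_D/C_U = r_Dτ/(r_Uτ) = r_D/r_U = 0.0535.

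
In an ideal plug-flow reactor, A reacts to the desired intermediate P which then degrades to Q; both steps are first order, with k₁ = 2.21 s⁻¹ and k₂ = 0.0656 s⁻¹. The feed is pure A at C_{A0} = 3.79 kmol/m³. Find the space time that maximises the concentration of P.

1.64 s

For first-order series the maximum of C_P occurs at τ_opt = ln(k₂/k₁)/(k₂−k₁).
= ln(0.0656/2.21)/(0.0656−2.21) = ln(0.02968)/-2.144 = -3.517/-2.144 = 1.64 s.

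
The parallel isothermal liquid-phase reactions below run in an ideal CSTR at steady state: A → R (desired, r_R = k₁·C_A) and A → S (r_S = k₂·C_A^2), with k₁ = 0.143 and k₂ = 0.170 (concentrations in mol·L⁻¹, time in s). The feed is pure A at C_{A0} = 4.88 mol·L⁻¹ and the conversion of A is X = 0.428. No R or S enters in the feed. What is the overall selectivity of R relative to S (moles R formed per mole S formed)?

0.301

Exit C_A = C_{A0}(1−X) = 4.88×0.572 = 2.791 mol·L⁻¹.
A CSTR operates uniformly at the exit composition, giving r_R = 0.3992 and r_S = 1.325 (each k·C_A^n at C_A = 2.791).
Overall selectivity = C_R/C_S = r_Rτ/(r_Sτ) = r_R/r_S = 0.301.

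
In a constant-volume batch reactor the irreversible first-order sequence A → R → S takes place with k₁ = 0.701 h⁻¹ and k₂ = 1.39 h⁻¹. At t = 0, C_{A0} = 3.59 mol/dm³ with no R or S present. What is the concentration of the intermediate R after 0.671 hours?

Solving the coupled first-order balances gives C_R(t) = [k₁/(k₂−k₁)]·C_{A0}·(e^(−k₁t) − e^(−k₂t)).
e^(−k₁t) = e^(−0.701×0.671) = e^(−0.4704) = 0.6248; e^(−k₂t) = e^(−0.9327) = 0.3935.
C_R = 0.701×3.59/(1.39−0.701) × (0.6248−0.3935) = 3.653×0.2313 = 0.8447 mol/dm³.

0.845 mol/dm³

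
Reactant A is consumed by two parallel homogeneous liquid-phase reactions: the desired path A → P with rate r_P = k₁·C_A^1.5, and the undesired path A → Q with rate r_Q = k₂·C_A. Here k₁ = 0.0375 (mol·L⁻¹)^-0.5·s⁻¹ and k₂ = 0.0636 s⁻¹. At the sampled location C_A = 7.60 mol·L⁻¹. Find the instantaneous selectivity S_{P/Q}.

1.63

S_{P/Q} = r_P/r_Q = (k₁·C_A^1.5)/(k₂·C_A) = (k₁/k₂)·C_A^0.5.
= (0.0375×7.600^1.5) / (0.0636×7.600) = 0.7857/0.4834 = 1.63.
Since the desired path is higher order in A, keeping C_A high (PFR or concentrated feed) favours P.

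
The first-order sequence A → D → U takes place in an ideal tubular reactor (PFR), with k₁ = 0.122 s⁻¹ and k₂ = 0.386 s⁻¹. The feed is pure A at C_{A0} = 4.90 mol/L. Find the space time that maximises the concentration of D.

4.36 s

Setting dC_D/dτ = 0 gives τ_opt = ln(k₂/k₁)/(k₂−k₁).
= ln(0.386/0.122)/(0.386−0.122) = ln(3.164)/0.2640 = 1.152/0.2640 = 4.36 s.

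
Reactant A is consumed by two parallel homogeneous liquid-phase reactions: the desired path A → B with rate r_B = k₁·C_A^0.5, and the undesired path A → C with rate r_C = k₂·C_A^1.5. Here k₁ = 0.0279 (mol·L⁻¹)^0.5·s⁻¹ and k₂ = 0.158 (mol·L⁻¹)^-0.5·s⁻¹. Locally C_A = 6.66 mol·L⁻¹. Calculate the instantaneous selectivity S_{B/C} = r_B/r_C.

S_{B/C} = r_B/r_C = (k₁·C_A^0.5)/(k₂·C_A^1.5) = (k₁/k₂)·C_A⁻¹.
= (0.0279×6.660^0.5) / (0.158×6.660^1.5) = 0.07200/2.716 = 0.0265.

0.0265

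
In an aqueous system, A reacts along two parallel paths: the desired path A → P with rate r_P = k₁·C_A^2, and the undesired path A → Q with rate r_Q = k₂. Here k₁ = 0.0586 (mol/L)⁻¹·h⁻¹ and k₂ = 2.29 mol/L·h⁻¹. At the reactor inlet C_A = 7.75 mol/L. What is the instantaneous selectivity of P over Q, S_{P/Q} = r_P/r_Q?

S_{P/Q} = r_P/r_Q = (k₁·C_A^2)/(k₂) = (k₁/k₂)·C_A^2.
= (0.0586×7.750^2) / (2.29) = 3.520/2.290 = 1.54.
Since the desired path is higher order in A, keeping C_A high (PFR or concentrated feed) favours P.

1.54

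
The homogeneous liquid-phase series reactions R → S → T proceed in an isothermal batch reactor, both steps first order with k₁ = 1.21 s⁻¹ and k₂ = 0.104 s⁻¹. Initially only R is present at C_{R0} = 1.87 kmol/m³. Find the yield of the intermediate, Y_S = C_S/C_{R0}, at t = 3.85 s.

For first-order series with pure R initially, C_S(t) = k₁C_{R0}/(k₂−k₁)·(e^(−k₁t) − e^(−k₂t)).
e^(−k₁t) = e^(−1.21×3.85) = e^(−4.659) = 0.009481; e^(−k₂t) = e^(−0.4004) = 0.6701.
C_S = 1.21×1.87/(0.104−1.21) × (0.009481−0.6701) = (-2.046)×(-0.6606) = 1.351 kmol/m³.
Y_S = C_S/C_{R0} = 1.351/1.87 = 0.723.

0.723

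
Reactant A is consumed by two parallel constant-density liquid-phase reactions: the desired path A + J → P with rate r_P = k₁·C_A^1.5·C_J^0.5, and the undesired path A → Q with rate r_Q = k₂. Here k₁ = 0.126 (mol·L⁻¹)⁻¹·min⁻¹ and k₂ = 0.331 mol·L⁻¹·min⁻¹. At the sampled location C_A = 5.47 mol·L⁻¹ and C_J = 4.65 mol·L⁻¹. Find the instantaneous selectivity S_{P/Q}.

S_{P/Q} = r_P/r_Q = (k₁·C_A^1.5·C_J^0.5)/(k₂) = (k₁/k₂)·C_A^1.5·C_J^0.5.
= (0.126×5.470^1.5×4.650^0.5) / (0.331) = 3.476/0.3310 = 10.5.

10.5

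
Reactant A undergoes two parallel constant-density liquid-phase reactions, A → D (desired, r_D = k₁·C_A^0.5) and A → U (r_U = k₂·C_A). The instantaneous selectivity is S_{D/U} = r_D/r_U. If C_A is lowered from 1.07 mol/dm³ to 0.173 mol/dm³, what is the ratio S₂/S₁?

S_{D/U} = (k₁/k₂)·C_A^-0.5, so S₂/S₁ = (C_{A,2}/C_{A,1})^-0.5.
= (0.173/1.07)^(-0.5) = (0.1617)^(-0.5) = 2.49.
Selectivity toward D rises as C_A falls — low-concentration operation is favoured.

2.49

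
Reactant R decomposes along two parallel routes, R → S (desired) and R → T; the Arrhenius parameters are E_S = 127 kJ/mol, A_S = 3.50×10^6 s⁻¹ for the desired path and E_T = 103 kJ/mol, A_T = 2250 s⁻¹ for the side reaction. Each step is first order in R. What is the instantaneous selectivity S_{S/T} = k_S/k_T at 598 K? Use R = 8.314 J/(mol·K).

12.5

Since both paths have the same order in R, the concentration cancels and S_{S/T} = k_S/k_T = (A_S/A_T)·exp[(E_T−E_S)/(RT)].
(E_T−E_S)/(RT) = (103−127)×10³/(8.314×598) = -24000/4972 = -4.827.
k_S/k_T = (3.50×10^6/2250)·exp(-4.827) = 1556 × 0.008008 = 12.5.
Since E_S > E_T, raising the temperature improves selectivity toward S.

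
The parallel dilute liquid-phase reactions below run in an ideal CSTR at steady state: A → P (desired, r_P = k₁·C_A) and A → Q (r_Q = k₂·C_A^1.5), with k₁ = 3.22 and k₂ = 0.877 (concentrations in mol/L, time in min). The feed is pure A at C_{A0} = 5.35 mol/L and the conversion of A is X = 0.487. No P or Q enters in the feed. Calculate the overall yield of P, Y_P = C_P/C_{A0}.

Exit C_A = C_{A0}(1−X) = 5.35×0.513 = 2.745 mol/L.
A CSTR operates uniformly at the exit composition, giving r_P = 8.837 and r_Q = 3.988 (each k·C_A^n at C_A = 2.745).
Fraction of consumed A going to P: r_P/(r_P+r_Q) = 0.6891.
C_P = 0.6891·C_{A0}·X = 0.6891×5.35×0.487 = 1.80 mol/L; Y_P = C_P/C_{A0} = 0.336.

0.336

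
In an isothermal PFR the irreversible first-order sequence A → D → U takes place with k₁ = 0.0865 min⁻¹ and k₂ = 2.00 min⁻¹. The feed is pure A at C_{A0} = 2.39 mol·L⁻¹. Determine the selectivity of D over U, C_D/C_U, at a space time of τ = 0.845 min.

For first-order series with pure A initially, C_D(τ) = k₁C_{A0}/(k₂−k₁)·(e^(−k₁τ) − e^(−k₂τ)).
e^(−k₁τ) = e^(−0.0865×0.845) = e^(−0.07309) = 0.9295; e^(−k₂τ) = e^(−1.690) = 0.1845.
C_D = 0.0865×2.39/(2.00−0.0865) × (0.9295−0.1845) = 0.1080×0.7450 = 0.08049 mol·L⁻¹.
C_A = C_{A0}e^(−k₁τ) = 2.222 mol·L⁻¹, so C_U = C_{A0}−C_A−C_D = 0.08797 mol·L⁻¹; C_D/C_U = 0.915.

0.915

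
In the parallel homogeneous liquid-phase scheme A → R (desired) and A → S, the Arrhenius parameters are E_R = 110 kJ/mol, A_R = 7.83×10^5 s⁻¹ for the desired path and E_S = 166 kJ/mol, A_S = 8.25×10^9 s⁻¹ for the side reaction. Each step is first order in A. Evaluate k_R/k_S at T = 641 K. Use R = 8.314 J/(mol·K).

With equal orders, S_{R/S} = k_R/k_S = (A_R/A_S)·exp[(E_S−E_R)/(RT)].
(E_S−E_R)/(RT) = (166−110)×10³/(8.314×641) = 56000/5329 = 10.51.
k_R/k_S = (7.83×10^5/8.25×10^9)·exp(10.51) = 9.491×10^-5 × 36607 = 3.47.
Since E_R < E_S, lowering the temperature improves selectivity toward R.

3.47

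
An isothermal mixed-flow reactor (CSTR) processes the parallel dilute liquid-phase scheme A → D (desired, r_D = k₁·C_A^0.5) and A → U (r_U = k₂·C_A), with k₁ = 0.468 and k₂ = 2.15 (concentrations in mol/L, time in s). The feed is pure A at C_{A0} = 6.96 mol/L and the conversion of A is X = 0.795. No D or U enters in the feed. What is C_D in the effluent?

Exit C_A = C_{A0}(1−X) = 6.96×0.205 = 1.427 mol/L.
Rates in a CSTR are evaluated at the outlet concentration: r_D = 0.468×1.427^0.5 = 0.5590, r_U = 2.15×1.427 = 3.068.
Fraction of consumed A going to D: r_D/(r_D+r_U) = 0.1541.
C_D = 0.1541·C_{A0}·X = 0.1541×6.96×0.795 = 0.853 mol/L.

0.853 mol/L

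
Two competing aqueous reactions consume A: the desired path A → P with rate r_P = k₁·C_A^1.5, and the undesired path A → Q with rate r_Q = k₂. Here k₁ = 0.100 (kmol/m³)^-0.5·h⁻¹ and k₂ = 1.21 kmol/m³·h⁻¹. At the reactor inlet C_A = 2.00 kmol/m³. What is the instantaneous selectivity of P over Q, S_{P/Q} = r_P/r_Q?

0.234

S_{P/Q} = r_P/r_Q = (k₁·C_A^1.5)/(k₂) = (k₁/k₂)·C_A^1.5.
= (0.100×2.000^1.5) / (1.21) = 0.2828/1.210 = 0.234.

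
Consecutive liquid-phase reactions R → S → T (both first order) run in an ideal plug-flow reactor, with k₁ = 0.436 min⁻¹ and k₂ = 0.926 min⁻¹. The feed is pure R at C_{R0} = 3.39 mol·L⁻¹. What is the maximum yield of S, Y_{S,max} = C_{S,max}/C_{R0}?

At the optimum, C_{S,max}/C_{R0} = (k₁/k₂)^[k₂/(k₂−k₁)].
= (0.436/0.926)^(0.926/(0.926−0.436)) = (0.4708)^(1.890) = 0.2409.

0.241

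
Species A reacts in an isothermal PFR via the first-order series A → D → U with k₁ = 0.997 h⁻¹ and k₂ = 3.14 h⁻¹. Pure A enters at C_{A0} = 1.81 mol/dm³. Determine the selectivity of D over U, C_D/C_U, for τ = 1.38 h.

For first-order series with pure A initially, C_D(τ) = k₁C_{A0}/(k₂−k₁)·(e^(−k₁τ) − e^(−k₂τ)).
e^(−k₁τ) = e^(−0.997×1.38) = e^(−1.376) = 0.2526; e^(−k₂τ) = e^(−4.333) = 0.01313.
C_D = 0.997×1.81/(3.14−0.997) × (0.2526−0.01313) = 0.8421×0.2395 = 0.2017 mol/dm³.
C_A = C_{A0}e^(−k₁τ) = 0.4572 mol/dm³, so C_U = C_{A0}−C_A−C_D = 1.151 mol/dm³; C_D/C_U = 0.175.

0.175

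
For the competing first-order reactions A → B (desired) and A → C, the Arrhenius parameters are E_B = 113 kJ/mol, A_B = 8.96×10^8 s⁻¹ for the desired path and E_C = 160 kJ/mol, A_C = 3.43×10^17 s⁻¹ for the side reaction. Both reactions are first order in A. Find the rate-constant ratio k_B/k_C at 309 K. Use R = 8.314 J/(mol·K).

With equal orders, S_{B/C} = k_B/k_C = (A_B/A_C)·exp[(E_C−E_B)/(RT)].
(E_C−E_B)/(RT) = (160−113)×10³/(8.314×309) = 47000/2569 = 18.29.
k_B/k_C = (8.96×10^8/3.43×10^17)·exp(18.29) = 2.612×10^-9 × 8.818×10^7 = 0.230.
Since E_B < E_C, lowering the temperature improves selectivity toward B.

0.230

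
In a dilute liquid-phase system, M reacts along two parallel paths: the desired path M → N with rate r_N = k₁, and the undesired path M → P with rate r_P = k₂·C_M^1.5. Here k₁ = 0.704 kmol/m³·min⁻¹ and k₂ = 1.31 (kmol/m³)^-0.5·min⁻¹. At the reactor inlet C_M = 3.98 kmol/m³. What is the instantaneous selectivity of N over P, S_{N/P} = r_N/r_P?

S_{N/P} = r_N/r_P = (k₁)/(k₂·C_M^1.5) = (k₁/k₂)·C_M^-1.5.
= (0.704) / (1.31×3.980^1.5) = 0.7040/10.40 = 0.0677.

0.0677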